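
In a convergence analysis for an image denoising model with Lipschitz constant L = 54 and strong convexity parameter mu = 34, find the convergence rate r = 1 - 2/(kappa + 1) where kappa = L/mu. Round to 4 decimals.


Step 1: Compute the condition number.
kappa = L/mu = 54/34 = 1.5882
Step 2: Compute the convergence rate.
r = 1 - 2/(kappa + 1) = 1 - 2*mu/(L + mu) = (L - mu)/(L + mu) = 20/88 = 0.2273


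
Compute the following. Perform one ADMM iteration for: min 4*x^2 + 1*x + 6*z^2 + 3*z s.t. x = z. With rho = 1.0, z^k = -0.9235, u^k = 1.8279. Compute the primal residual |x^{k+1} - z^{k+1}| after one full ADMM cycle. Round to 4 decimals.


ADMM iteration with rho = 1.0, z^k = -0.9235, u^k = 1.8279
Step 1: x-update.
Minimize 4*x^2 + 1*x + (1.0/2)*(x + 0.9235 + 1.8279)^2
FOC: (2*4 + 1.0)*x = -1 + 1.0*(-0.9235 - 1.8279)
x^{k+1} = -0.4168
Step 2: z-update.
Minimize 6*z^2 + 3*z + (1.0/2)*(-0.4168 - z + 1.8279)^2
FOC: (2*6 + 1.0)*z = -3 + 1.0*(-0.4168 + 1.8279)
z^{k+1} = -0.1222
Step 3: u-update.
u^{k+1} = 1.8279 - 0.4168 + 0.1222 = 1.5333
Step 4: Primal residual = |-0.4168 + 0.1222| = 0.2946


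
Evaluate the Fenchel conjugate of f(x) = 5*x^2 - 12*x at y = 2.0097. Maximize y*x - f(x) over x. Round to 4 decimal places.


f*(y) = sup_x {y*x - a*x^2 - b*x} = sup_x {(y-b)*x - a*x^2}
FOC: (y - b) - 2a*x = 0 => x* = (y - b)/(2a)
x* = (2.0097 + 12)/(2*5) = 1.401
f*(2.0097) = (y-b)^2/(4a) = (2.0097 + 12)^2/(4*5)
= 196.2717/20 = 9.8136


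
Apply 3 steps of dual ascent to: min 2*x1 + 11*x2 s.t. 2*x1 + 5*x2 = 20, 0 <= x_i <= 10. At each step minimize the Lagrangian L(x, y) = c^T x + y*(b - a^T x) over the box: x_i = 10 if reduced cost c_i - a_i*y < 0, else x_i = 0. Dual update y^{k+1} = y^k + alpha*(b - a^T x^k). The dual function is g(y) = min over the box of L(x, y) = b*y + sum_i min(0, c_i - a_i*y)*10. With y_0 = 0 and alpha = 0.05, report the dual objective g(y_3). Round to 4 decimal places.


Dual ascent for LP: min 2*x1 + 11*x2, 2*x1 + 5*x2 = 20, 0 <= x_i <= 10
Step 1: y^k = 0.0, reduced costs: (2.0, 11.0)
  x^k = (0.0, 0.0), subgradient = b - a^T x = 20.0
  y^{k+1} = 0.0 + 0.05*20.0 = 1.0
Step 2: y^k = 1.0, reduced costs: (0.0, 6.0)
  x^k = (0.0, 0.0), subgradient = b - a^T x = 20.0
  y^{k+1} = 1.0 + 0.05*20.0 = 2.0
Step 3: y^k = 2.0, reduced costs: (-2.0, 1.0)
  x^k = (10.0, 0.0), subgradient = b - a^T x = 0.0
  y^{k+1} = 2.0 + 0.05*0.0 = 2.0
Dual objective at y_3 = 2.0: reduced costs (-2.0, 1.0), box minimizer x = (10.0, 0.0)
g(y_3) = b*y + (c1 - a1*y)*x1 + (c2 - a2*y)*x2 = 20*2.0 + (-2.0)*10.0 + 1.0*0.0 = 40.0 - 20.0 + 0.0 = 20.0


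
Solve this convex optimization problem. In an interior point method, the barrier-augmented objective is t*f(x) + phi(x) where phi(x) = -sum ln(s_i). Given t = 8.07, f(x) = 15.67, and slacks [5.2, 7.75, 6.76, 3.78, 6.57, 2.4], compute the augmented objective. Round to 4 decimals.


Step 1: Compute log-barrier.
ln values: [1.6487, 2.0477, 1.911, 1.3297, 1.8825, 0.8755]
phi = -(1.6487 + 2.0477 + 1.911 + 1.3297 + 1.8825 + 0.8755) = -9.6951
Step 2: Compute augmented objective.
t*f(x) = 8.07*15.67 = 126.4569
Total = 126.4569 - 9.6951 = 116.7618


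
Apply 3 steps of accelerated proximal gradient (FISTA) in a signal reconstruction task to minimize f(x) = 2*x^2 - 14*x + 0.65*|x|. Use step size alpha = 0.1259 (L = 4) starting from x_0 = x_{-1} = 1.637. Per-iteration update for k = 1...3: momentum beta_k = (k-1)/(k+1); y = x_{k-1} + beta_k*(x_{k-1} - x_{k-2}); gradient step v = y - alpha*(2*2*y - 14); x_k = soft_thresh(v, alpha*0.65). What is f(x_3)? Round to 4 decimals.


FISTA on f(x) = 2*x^2 - 14*x + 0.65*|x|
L = 4, alpha = 0.1259
Iteration 1: beta = 0.0, y = 1.637 + 0.0*(1.637 - 1.637) = 1.637
  grad(y) = -7.452, v = y - alpha*grad = 2.5752
  prox(v) = soft_thresh(2.5752, 0.0818) = 2.4934
Iteration 2: beta = 0.3333, y = 2.4934 + 0.3333*(2.4934 - 1.637) = 2.7788
  grad(y) = -2.8847, v = y - alpha*grad = 3.142
  prox(v) = soft_thresh(3.142, 0.0818) = 3.0602
Iteration 3: beta = 0.5, y = 3.0602 + 0.5*(3.0602 - 2.4934) = 3.3436
  grad(y) = -0.6257, v = y - alpha*grad = 3.4224
  prox(v) = soft_thresh(3.4224, 0.0818) = 3.3405
f(x_3) = 2*3.3405^2 - 14*3.3405 + 0.65*|3.3405| = -22.2778


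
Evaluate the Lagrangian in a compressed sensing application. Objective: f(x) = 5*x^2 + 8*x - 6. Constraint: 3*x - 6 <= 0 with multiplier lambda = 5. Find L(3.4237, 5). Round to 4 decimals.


Step 1: Evaluate f(x).
f(3.4237) = 5*3.4237^2 + 8*3.4237 - 6 = 79.9982
Step 2: Evaluate g(x).
g(3.4237) = 3*3.4237 - 6 = 4.2711
Step 3: Compute Lagrangian.
L = 79.9982 + 5*4.2711 = 101.3537


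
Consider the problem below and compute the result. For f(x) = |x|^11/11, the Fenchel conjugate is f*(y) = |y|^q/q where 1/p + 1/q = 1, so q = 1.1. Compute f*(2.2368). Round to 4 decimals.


The conjugate exponent q satisfies 1/p + 1/q = 1.
p = 11, so q = 11/(11 - 1) = 1.1
|y|^q = 2.2368^1.1 = 2.4243
f*(2.2368) = 2.4243 / 1.1 = 2.2039


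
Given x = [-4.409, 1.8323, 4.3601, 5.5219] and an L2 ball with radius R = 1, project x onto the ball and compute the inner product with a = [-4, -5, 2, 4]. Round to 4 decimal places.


Step 1: Compute ||x|| (intermediates to 6 decimals).
||x|| = sqrt((-4.409)^2 + 1.8323^2 + 4.3601^2 + 5.5219^2) = 8.50285
Step 2: Project.
Since ||x|| > R, scale = R/||x|| = 1/8.50285 = 0.117608, proj(x) = scale * x
proj(x) = [-0.518534, 0.215493, 0.512783, 0.64942]
Step 3: Dot product.
a^T * proj(x) = -4*(-0.518534) - 5*0.215493 + 2*0.512783 + 4*0.64942 = 4.6199


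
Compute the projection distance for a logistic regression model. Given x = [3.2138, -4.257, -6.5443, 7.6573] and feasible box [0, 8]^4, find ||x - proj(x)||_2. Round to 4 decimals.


Project each component onto [0, 8].
clip(3.2138) = 3.2138, clip(-4.257) = 0.0, clip(-6.5443) = 0.0, clip(7.6573) = 7.6573
Projection = [3.2138, 0.0, 0.0, 7.6573]
Squared diffs: [0.0, 18.122, 42.8279, 0.0]
Distance = sqrt(60.9499) = 7.807


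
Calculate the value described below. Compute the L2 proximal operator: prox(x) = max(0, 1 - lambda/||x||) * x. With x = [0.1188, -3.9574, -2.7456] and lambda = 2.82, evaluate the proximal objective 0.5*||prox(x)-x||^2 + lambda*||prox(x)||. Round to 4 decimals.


Step 1: Compute ||x||.
||x|| = 4.818
Step 2: Compute scaling factor.
scale = max(0, 1 - 2.82/4.818) = 0.4147
Step 3: prox(x) = [0.0493, -1.6411, -1.1386]
||prox(x)|| = 1.998
Step 4: Proximal objective.
0.5*||prox-x||^2 = 3.9762
lambda*||prox|| = 5.6344
Total = 9.6107


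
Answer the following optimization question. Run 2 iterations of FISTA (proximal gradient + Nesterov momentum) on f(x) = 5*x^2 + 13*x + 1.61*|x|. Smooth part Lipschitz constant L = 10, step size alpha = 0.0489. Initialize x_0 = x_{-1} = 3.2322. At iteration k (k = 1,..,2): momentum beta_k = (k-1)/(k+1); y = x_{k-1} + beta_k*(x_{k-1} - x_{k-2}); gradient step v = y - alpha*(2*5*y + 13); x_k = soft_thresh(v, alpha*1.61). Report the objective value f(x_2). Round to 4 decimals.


FISTA on f(x) = 5*x^2 + 13*x + 1.61*|x|
L = 10, alpha = 0.0489
Iteration 1: beta = 0.0, y = 3.2322 + 0.0*(3.2322 - 3.2322) = 3.2322
  grad(y) = 45.322, v = y - alpha*grad = 1.016
  prox(v) = soft_thresh(1.016, 0.0787) = 0.9372
Iteration 2: beta = 0.3333, y = 0.9372 + 0.3333*(0.9372 - 3.2322) = 0.1722
  grad(y) = 14.7223, v = y - alpha*grad = -0.5477
  prox(v) = soft_thresh(-0.5477, 0.0787) = -0.469
f(x_2) = 5*(-0.469)^2 + 13*(-0.469) + 1.61*|-0.469| = -4.2418


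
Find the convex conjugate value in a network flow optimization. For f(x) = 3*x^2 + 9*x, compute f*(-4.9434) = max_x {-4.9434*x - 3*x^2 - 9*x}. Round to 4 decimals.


f*(y) = sup_x {y*x - a*x^2 - b*x} = sup_x {(y-b)*x - a*x^2}
FOC: (y - b) - 2a*x = 0 => x* = (y - b)/(2a)
x* = (-4.9434 - 9)/(2*3) = -2.3239
f*(-4.9434) = (y-b)^2/(4a) = (-4.9434 - 9)^2/(4*3)
= 194.4184/12 = 16.2015


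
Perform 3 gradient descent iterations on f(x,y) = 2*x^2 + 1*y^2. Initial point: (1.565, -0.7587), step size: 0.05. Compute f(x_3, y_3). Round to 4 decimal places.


Gradient descent on f(x,y) = 2*x^2 + 1*y^2.
Starting point: (1.565, -0.7587), alpha = 0.05
Step 1: grad_x = 2*2*1.565 = 6.26, grad_y = 2*1*-0.7587 = -1.5174
  x_1 = 1.565 - 0.05*6.26 = 1.252
  y_1 = -0.7587 - 0.05*-1.5174 = -0.6828
Step 2: grad_x = 2*2*1.252 = 5.008, grad_y = 2*1*-0.6828 = -1.3657
  x_2 = 1.252 - 0.05*5.008 = 1.0016
  y_2 = -0.6828 - 0.05*-1.3657 = -0.6145
Step 3: grad_x = 2*2*1.0016 = 4.0064, grad_y = 2*1*-0.6145 = -1.2291
  x_3 = 1.0016 - 0.05*4.0064 = 0.8013
  y_3 = -0.6145 - 0.05*-1.2291 = -0.5531
f(0.8013, -0.5531) = 2*0.8013^2 + 1*(-0.5531)^2 = 1.59


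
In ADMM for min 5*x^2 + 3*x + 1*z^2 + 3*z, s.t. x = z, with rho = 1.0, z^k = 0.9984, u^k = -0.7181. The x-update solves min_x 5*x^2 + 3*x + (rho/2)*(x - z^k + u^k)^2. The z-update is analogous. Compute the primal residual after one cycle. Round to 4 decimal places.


ADMM iteration with rho = 1.0, z^k = 0.9984, u^k = -0.7181
Step 1: x-update.
Minimize 5*x^2 + 3*x + (1.0/2)*(x - 0.9984 - 0.7181)^2
FOC: (2*5 + 1.0)*x = -3 + 1.0*(0.9984 + 0.7181)
x^{k+1} = -0.1167
Step 2: z-update.
Minimize 1*z^2 + 3*z + (1.0/2)*(-0.1167 - z - 0.7181)^2
FOC: (2*1 + 1.0)*z = -3 + 1.0*(-0.1167 - 0.7181)
z^{k+1} = -1.2783
Step 3: u-update.
u^{k+1} = -0.7181 - 0.1167 + 1.2783 = 0.4435
Step 4: Primal residual = |-0.1167 + 1.2783| = 1.1616


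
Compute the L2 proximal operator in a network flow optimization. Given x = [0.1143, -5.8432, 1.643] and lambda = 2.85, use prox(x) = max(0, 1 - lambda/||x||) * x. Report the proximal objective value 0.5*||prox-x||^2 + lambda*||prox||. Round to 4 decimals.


Step 1: Compute ||x||.
||x|| = 6.0709
Step 2: Compute scaling factor.
scale = max(0, 1 - 2.85/6.0709) = 0.5305
Step 3: prox(x) = [0.0606, -3.1001, 0.8717]
||prox(x)|| = 3.2209
Step 4: Proximal objective.
0.5*||prox-x||^2 = 4.0613
lambda*||prox|| = 9.1796
Total = 13.2407


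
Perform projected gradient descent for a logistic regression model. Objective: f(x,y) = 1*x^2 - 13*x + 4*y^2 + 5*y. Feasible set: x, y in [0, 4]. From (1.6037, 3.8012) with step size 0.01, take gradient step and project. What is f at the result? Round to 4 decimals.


Step 1: Compute gradient at (1.6037, 3.8012).
grad_x = 2*1*1.6037 - 13 = -9.7926
grad_y = 2*4*3.8012 + 5 = 35.4096
Step 2: Gradient step.
x_raw = 1.6037 - 0.01*-9.7926 = 1.7016
y_raw = 3.8012 - 0.01*35.4096 = 3.4471
Step 3: Project onto [0, 4].
x_proj = clip(1.7016) = 1.7016
y_proj = clip(3.4471) = 3.4471
Step 4: Evaluate f.
f(1.7016, 3.4471) = 45.54


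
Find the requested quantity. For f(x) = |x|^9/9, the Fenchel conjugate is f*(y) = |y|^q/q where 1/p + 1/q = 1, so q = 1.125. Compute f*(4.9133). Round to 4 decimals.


The conjugate exponent q satisfies 1/p + 1/q = 1.
p = 9, so q = 9/(9 - 1) = 1.125
|y|^q = 4.9133^1.125 = 5.9951
f*(4.9133) = 5.9951 / 1.125 = 5.329


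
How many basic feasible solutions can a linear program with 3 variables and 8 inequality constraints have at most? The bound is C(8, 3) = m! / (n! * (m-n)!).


Each vertex corresponds to some choice of n active constraints out of m, so the number of vertices is at most C(m, n) = m! / (n!(m-n)!).
m = 8, n = 3
Numerator: 8 * 7 * 6
Denominator: 3! = 6
C(8, 3) = 56


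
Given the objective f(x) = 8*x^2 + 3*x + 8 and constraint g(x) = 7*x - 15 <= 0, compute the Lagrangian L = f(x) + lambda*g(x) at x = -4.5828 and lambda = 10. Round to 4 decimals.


Step 1: Evaluate f(x).
f(-4.5828) = 8*(-4.5828)^2 + 3*(-4.5828) + 8 = 162.268
Step 2: Evaluate g(x).
g(-4.5828) = 7*-4.5828 - 15 = -47.0796
Step 3: Compute Lagrangian.
L = 162.268 + 10*-47.0796 = -308.528


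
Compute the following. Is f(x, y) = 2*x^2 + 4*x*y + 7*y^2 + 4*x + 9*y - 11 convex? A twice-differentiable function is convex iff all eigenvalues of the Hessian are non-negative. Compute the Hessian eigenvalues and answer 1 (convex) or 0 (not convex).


The Hessian of f(x,y) = 2*x^2 + 4*x*y + 7*y^2 + 4*x + 9*y - 11 is:
H = [[4, 4], [4, 14]]
Trace = 4 + 14 = 18
Determinant = 4*14 - (4)^2 = 40
Discriminant = (18)^2 - 4*40 = 164.0
Eigenvalues: lambda_1 = 2.5969, lambda_2 = 15.4031
The function is convex.

1


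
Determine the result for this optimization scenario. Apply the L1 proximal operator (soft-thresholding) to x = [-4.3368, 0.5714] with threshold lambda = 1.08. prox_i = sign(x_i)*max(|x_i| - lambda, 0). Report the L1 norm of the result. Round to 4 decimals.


Soft-thresholding with lambda = 1.08:
prox(-4.3368) = sign(-4.3368)*max(|-4.3368| - 1.08, 0) = -3.2568
prox(0.5714) = sign(0.5714)*max(|0.5714| - 1.08, 0) = 0.0
prox(x) = [-3.2568, 0.0]
||prox(x)||_1 = 3.2568 + 0.0 = 3.2568


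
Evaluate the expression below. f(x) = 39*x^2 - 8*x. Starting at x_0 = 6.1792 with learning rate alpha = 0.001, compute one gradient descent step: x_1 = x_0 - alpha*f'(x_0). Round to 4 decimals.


We compute the gradient at x_0 and apply the update.
f'(x) = 78*x - 8
f'(6.1792) = 78*6.1792 - 8 = 473.9776
x_1 = 6.1792 - 0.001*473.9776 = 5.7052


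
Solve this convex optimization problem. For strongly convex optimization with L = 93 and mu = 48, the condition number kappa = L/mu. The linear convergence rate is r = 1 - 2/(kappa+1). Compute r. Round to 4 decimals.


Step 1: Compute the condition number.
kappa = L/mu = 93/48 = 1.9375
Step 2: Compute the convergence rate.
r = 1 - 2/(kappa + 1) = 1 - 2*mu/(L + mu) = (L - mu)/(L + mu) = 45/141 = 0.3191


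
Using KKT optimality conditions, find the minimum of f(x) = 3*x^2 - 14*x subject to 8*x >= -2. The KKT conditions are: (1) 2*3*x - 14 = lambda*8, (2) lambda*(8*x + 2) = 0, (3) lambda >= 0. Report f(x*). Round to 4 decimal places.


Step 1: Try lambda = 0 (constraint inactive).
Stationarity: 2*3*x - 14 = 0
x* = 14/(2*3) = 7/3 = 2.3333 (rounded; the exact value 7/3 is used below)
Check constraint: 8*2.3333 = 18.6664 >= -2 -- satisfied.
Step 2: Compute optimal value.
f(x*) = 3*(7/3)^2 - 14*(7/3) = -16.3333


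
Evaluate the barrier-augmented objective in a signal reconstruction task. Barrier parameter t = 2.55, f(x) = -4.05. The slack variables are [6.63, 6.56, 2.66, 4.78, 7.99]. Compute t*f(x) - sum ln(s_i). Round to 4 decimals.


Step 1: Compute log-barrier.
ln values: [1.8916, 1.881, 0.9783, 1.5644, 2.0782]
phi = -(1.8916 + 1.881 + 0.9783 + 1.5644 + 2.0782) = -8.3936
Step 2: Compute augmented objective.
t*f(x) = 2.55*-4.05 = -10.3275
Total = -10.3275 - 8.3936 = -18.7211


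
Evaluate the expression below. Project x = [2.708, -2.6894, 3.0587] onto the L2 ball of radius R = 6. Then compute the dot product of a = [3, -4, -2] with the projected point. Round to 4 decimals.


Step 1: Compute ||x|| (intermediates to 6 decimals).
||x|| = sqrt(2.708^2 + (-2.6894)^2 + 3.0587^2) = 4.89099
Step 2: Project.
Since ||x|| <= R, proj = x (no scaling needed).
proj(x) = [2.708, -2.6894, 3.0587]
Step 3: Dot product.
a^T * proj(x) = 3*2.708 - 4*(-2.6894) - 2*3.0587 = 12.7642


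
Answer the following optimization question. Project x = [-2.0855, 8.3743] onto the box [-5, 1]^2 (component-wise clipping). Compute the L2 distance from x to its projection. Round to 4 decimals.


Project each component onto [-5, 1].
clip(-2.0855) = -2.0855, clip(8.3743) = 1.0
Projection = [-2.0855, 1.0]
Squared diffs: [0.0, 54.3803]
Distance = sqrt(54.3803) = 7.3743


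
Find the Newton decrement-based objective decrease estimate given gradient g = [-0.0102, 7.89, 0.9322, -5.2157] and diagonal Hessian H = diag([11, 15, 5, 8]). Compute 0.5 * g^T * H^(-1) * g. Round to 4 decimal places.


Step 1: H is diagonal, so H^(-1) * g = [-0.0009, 0.526, 0.1864, -0.652].
Step 2: g^T H^(-1) g = sum_i g_i^2 / H_ii
  = (-0.0102)^2/11 + (7.89)^2/15 + (0.9322)^2/5 + (-5.2157)^2/8
  = 0.0 + 4.1501 + 0.1738 + 3.4004 = 7.7244
Step 3: Objective decrease = 0.5 * g^T H^(-1) g = 3.8622


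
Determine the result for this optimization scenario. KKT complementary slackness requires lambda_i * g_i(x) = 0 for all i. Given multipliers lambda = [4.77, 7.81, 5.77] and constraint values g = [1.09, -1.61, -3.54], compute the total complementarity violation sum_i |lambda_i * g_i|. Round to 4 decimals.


KKT complementary slackness check:
lambda_1 * g_1 = 4.77 * 1.09 = 5.1993
lambda_2 * g_2 = 7.81 * -1.61 = -12.5741
lambda_3 * g_3 = 5.77 * -3.54 = -20.4258
Total violation = 5.1993 + 12.5741 + 20.4258 = 38.1992


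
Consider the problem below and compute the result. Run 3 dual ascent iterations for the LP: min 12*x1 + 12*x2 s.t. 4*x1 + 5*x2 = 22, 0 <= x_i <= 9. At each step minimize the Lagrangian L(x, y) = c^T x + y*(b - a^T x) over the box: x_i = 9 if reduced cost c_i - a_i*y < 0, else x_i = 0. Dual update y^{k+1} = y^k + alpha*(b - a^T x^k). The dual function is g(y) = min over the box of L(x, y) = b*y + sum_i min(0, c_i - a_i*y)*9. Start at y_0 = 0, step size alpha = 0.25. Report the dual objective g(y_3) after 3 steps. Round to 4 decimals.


Dual ascent for LP: min 12*x1 + 12*x2, 4*x1 + 5*x2 = 22, 0 <= x_i <= 9
Step 1: y^k = 0.0, reduced costs: (12.0, 12.0)
  x^k = (0.0, 0.0), subgradient = b - a^T x = 22.0
  y^{k+1} = 0.0 + 0.25*22.0 = 5.5
Step 2: y^k = 5.5, reduced costs: (-10.0, -15.5)
  x^k = (9.0, 9.0), subgradient = b - a^T x = -59.0
  y^{k+1} = 5.5 + 0.25*-59.0 = -9.25
Step 3: y^k = -9.25, reduced costs: (49.0, 58.25)
  x^k = (0.0, 0.0), subgradient = b - a^T x = 22.0
  y^{k+1} = -9.25 + 0.25*22.0 = -3.75
Dual objective at y_3 = -3.75: reduced costs (27.0, 30.75), box minimizer x = (0.0, 0.0)
g(y_3) = b*y + (c1 - a1*y)*x1 + (c2 - a2*y)*x2 = 22*(-3.75) + 27.0*0.0 + 30.75*0.0 = -82.5 + 0.0 + 0.0 = -82.5


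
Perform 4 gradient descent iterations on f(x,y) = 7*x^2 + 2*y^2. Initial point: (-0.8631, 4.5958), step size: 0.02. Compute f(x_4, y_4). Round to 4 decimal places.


Gradient descent on f(x,y) = 7*x^2 + 2*y^2.
Starting point: (-0.8631, 4.5958), alpha = 0.02
Step 1: grad_x = 2*7*-0.8631 = -12.0834, grad_y = 2*2*4.5958 = 18.3832
  x_1 = -0.8631 - 0.02*-12.0834 = -0.6214
  y_1 = 4.5958 - 0.02*18.3832 = 4.2281
Step 2: grad_x = 2*7*-0.6214 = -8.7, grad_y = 2*2*4.2281 = 16.9125
  x_2 = -0.6214 - 0.02*-8.7 = -0.4474
  y_2 = 4.2281 - 0.02*16.9125 = 3.8899
Step 3: grad_x = 2*7*-0.4474 = -6.264, grad_y = 2*2*3.8899 = 15.5595
  x_3 = -0.4474 - 0.02*-6.264 = -0.3222
  y_3 = 3.8899 - 0.02*15.5595 = 3.5787
Step 4: grad_x = 2*7*-0.3222 = -4.5101, grad_y = 2*2*3.5787 = 14.3148
  x_4 = -0.3222 - 0.02*-4.5101 = -0.2319
  y_4 = 3.5787 - 0.02*14.3148 = 3.2924
f(-0.2319, 3.2924) = 7*(-0.2319)^2 + 2*3.2924^2 = 22.0564


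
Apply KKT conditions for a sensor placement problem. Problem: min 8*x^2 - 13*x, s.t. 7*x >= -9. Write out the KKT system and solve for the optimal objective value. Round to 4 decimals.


Step 1: Try lambda = 0 (constraint inactive).
Stationarity: 2*8*x - 13 = 0
x* = 13/(2*8) = 0.8125
Check constraint: 7*0.8125 = 5.6875 >= -9 -- satisfied.
Step 2: Compute optimal value.
f(x*) = 8*0.8125^2 - 13*0.8125 = -5.2813


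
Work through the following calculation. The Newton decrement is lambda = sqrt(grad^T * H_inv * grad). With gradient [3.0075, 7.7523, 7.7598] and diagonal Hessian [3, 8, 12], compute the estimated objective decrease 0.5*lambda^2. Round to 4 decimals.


Step 1: H is diagonal, so H^(-1) * g = [1.0025, 0.969, 0.6467].
Step 2: g^T H^(-1) g = sum_i g_i^2 / H_ii
  = (3.0075)^2/3 + (7.7523)^2/8 + (7.7598)^2/12
  = 3.015 + 7.5123 + 5.0179 = 15.5452
Step 3: Objective decrease = 0.5 * g^T H^(-1) g = 7.7726


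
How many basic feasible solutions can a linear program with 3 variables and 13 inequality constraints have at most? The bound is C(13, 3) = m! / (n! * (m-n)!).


Each vertex corresponds to some choice of n active constraints out of m, so the number of vertices is at most C(m, n) = m! / (n!(m-n)!).
m = 13, n = 3
Numerator: 13 * 12 * 11
Denominator: 3! = 6
C(13, 3) = 286


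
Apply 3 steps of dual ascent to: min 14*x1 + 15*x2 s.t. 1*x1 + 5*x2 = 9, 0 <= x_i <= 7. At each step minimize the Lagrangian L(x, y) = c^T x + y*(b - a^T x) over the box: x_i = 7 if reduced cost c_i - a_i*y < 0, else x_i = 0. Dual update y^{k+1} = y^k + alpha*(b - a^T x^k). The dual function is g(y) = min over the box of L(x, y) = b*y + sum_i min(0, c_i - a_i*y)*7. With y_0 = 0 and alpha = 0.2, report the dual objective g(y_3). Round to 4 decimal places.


Dual ascent for LP: min 14*x1 + 15*x2, 1*x1 + 5*x2 = 9, 0 <= x_i <= 7
Step 1: y^k = 0.0, reduced costs: (14.0, 15.0)
  x^k = (0.0, 0.0), subgradient = b - a^T x = 9.0
  y^{k+1} = 0.0 + 0.2*9.0 = 1.8
Step 2: y^k = 1.8, reduced costs: (12.2, 6.0)
  x^k = (0.0, 0.0), subgradient = b - a^T x = 9.0
  y^{k+1} = 1.8 + 0.2*9.0 = 3.6
Step 3: y^k = 3.6, reduced costs: (10.4, -3.0)
  x^k = (0.0, 7.0), subgradient = b - a^T x = -26.0
  y^{k+1} = 3.6 + 0.2*-26.0 = -1.6
Dual objective at y_3 = -1.6: reduced costs (15.6, 23.0), box minimizer x = (0.0, 0.0)
g(y_3) = b*y + (c1 - a1*y)*x1 + (c2 - a2*y)*x2 = 9*(-1.6) + 15.6*0.0 + 23.0*0.0 = -14.4 + 0.0 + 0.0 = -14.4


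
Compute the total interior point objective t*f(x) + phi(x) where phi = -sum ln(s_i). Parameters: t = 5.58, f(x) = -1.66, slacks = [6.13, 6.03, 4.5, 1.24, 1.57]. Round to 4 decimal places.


Step 1: Compute log-barrier.
ln values: [1.8132, 1.7967, 1.5041, 0.2151, 0.4511]
phi = -(1.8132 + 1.7967 + 1.5041 + 0.2151 + 0.4511) = -5.7802
Step 2: Compute augmented objective.
t*f(x) = 5.58*-1.66 = -9.2628
Total = -9.2628 - 5.7802 = -15.043


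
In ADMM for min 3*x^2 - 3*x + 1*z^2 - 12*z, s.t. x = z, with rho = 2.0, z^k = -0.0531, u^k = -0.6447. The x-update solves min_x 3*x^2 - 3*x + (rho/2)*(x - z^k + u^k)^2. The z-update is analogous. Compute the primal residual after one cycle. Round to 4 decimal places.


ADMM iteration with rho = 2.0, z^k = -0.0531, u^k = -0.6447
Step 1: x-update.
Minimize 3*x^2 - 3*x + (2.0/2)*(x + 0.0531 - 0.6447)^2
FOC: (2*3 + 2.0)*x = 3 + 2.0*(-0.0531 + 0.6447)
x^{k+1} = 0.5229
Step 2: z-update.
Minimize 1*z^2 - 12*z + (2.0/2)*(0.5229 - z - 0.6447)^2
FOC: (2*1 + 2.0)*z = 12 + 2.0*(0.5229 - 0.6447)
z^{k+1} = 2.9391
Step 3: u-update.
u^{k+1} = -0.6447 + 0.5229 - 2.9391 = -3.0609
Step 4: Primal residual = |0.5229 - 2.9391| = 2.4162


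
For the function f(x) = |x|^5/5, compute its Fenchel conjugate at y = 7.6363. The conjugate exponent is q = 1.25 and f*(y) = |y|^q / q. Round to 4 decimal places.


The conjugate exponent q satisfies 1/p + 1/q = 1.
p = 5, so q = 5/(5 - 1) = 1.25
|y|^q = 7.6363^1.25 = 12.6942
f*(7.6363) = 12.6942 / 1.25 = 10.1553


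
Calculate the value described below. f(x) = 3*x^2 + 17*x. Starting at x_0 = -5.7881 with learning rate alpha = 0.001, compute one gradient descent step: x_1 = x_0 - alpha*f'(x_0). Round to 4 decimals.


We compute the gradient at x_0 and apply the update.
f'(x) = 6*x + 17
f'(-5.7881) = 6*-5.7881 + 17 = -17.7286
x_1 = -5.7881 - 0.001*-17.7286 = -5.7704


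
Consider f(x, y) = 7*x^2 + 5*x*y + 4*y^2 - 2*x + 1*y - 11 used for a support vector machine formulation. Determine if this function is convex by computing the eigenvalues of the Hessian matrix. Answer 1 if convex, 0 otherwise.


The Hessian of f(x,y) = 7*x^2 + 5*x*y + 4*y^2 - 2*x + 1*y - 11 is:
H = [[14, 5], [5, 8]]
Trace = 14 + 8 = 22
Determinant = 14*8 - (5)^2 = 87
Discriminant = (22)^2 - 4*87 = 136.0
Eigenvalues: lambda_1 = 5.169, lambda_2 = 16.831
The function is convex.

1


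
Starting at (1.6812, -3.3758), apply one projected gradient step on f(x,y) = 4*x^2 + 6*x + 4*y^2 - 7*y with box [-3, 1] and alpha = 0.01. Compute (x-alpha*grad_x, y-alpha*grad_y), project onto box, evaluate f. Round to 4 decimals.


Step 1: Compute gradient at (1.6812, -3.3758).
grad_x = 2*4*1.6812 + 6 = 19.4496
grad_y = 2*4*-3.3758 - 7 = -34.0064
Step 2: Gradient step.
x_raw = 1.6812 - 0.01*19.4496 = 1.4867
y_raw = -3.3758 - 0.01*-34.0064 = -3.0357
Step 3: Project onto [-3, 1].
x_proj = clip(1.4867) = 1.0
y_proj = clip(-3.0357) = -3.0
Step 4: Evaluate f.
f(1.0, -3.0) = 67.0


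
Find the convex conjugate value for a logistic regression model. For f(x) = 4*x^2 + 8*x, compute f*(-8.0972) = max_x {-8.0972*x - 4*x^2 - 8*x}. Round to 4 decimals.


f*(y) = sup_x {y*x - a*x^2 - b*x} = sup_x {(y-b)*x - a*x^2}
FOC: (y - b) - 2a*x = 0 => x* = (y - b)/(2a)
x* = (-8.0972 - 8)/(2*4) = -2.0122
f*(-8.0972) = (y-b)^2/(4a) = (-8.0972 - 8)^2/(4*4)
= 259.1198/16 = 16.195


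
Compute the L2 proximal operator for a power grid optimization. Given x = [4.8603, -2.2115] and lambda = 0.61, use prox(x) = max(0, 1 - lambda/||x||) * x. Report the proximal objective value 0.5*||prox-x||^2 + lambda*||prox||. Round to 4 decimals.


Step 1: Compute ||x||.
||x|| = 5.3398
Step 2: Compute scaling factor.
scale = max(0, 1 - 0.61/5.3398) = 0.8858
Step 3: prox(x) = [4.3051, -1.9589]
||prox(x)|| = 4.7298
Step 4: Proximal objective.
0.5*||prox-x||^2 = 0.1861
lambda*||prox|| = 2.8852
Total = 3.0712


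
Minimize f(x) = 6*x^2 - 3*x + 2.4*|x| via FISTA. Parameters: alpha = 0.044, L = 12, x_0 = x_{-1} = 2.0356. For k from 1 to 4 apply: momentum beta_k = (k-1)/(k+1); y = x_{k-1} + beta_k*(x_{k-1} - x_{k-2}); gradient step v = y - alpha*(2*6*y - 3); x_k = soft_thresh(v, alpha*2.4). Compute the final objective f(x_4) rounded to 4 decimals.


FISTA on f(x) = 6*x^2 - 3*x + 2.4*|x|
L = 12, alpha = 0.044
Iteration 1: beta = 0.0, y = 2.0356 + 0.0*(2.0356 - 2.0356) = 2.0356
  grad(y) = 21.4272, v = y - alpha*grad = 1.0928
  prox(v) = soft_thresh(1.0928, 0.1056) = 0.9872
Iteration 2: beta = 0.3333, y = 0.9872 + 0.3333*(0.9872 - 2.0356) = 0.6377
  grad(y) = 4.6529, v = y - alpha*grad = 0.433
  prox(v) = soft_thresh(0.433, 0.1056) = 0.3274
Iteration 3: beta = 0.5, y = 0.3274 + 0.5*(0.3274 - 0.9872) = -0.0025
  grad(y) = -3.0298, v = y - alpha*grad = 0.1308
  prox(v) = soft_thresh(0.1308, 0.1056) = 0.0252
Iteration 4: beta = 0.6, y = 0.0252 + 0.6*(0.0252 - 0.3274) = -0.1561
  grad(y) = -4.873, v = y - alpha*grad = 0.0583
  prox(v) = soft_thresh(0.0583, 0.1056) = 0.0
f(x_4) = 6*0.0^2 - 3*0.0 + 2.4*|0.0| = 0.0


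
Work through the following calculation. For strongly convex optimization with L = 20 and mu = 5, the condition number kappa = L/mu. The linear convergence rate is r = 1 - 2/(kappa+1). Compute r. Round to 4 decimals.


Step 1: Compute the condition number.
kappa = L/mu = 20/5 = 4.0
Step 2: Compute the convergence rate.
r = 1 - 2/(kappa + 1) = 1 - 2*mu/(L + mu) = (L - mu)/(L + mu) = 15/25 = 0.6


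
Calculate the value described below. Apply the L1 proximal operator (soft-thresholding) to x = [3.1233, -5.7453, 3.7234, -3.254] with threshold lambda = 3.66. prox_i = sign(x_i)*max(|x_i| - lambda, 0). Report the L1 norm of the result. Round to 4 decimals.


Soft-thresholding with lambda = 3.66:
prox(3.1233) = sign(3.1233)*max(|3.1233| - 3.66, 0) = 0.0
prox(-5.7453) = sign(-5.7453)*max(|-5.7453| - 3.66, 0) = -2.0853
prox(3.7234) = sign(3.7234)*max(|3.7234| - 3.66, 0) = 0.0634
prox(-3.254) = sign(-3.254)*max(|-3.254| - 3.66, 0) = 0.0
prox(x) = [0.0, -2.0853, 0.0634, 0.0]
||prox(x)||_1 = 0.0 + 2.0853 + 0.0634 + 0.0 = 2.1487


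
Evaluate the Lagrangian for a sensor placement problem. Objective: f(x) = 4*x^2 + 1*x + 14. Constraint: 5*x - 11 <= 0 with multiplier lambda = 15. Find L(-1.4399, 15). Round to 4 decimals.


Step 1: Evaluate f(x).
f(-1.4399) = 4*(-1.4399)^2 + 1*(-1.4399) + 14 = 20.8533
Step 2: Evaluate g(x).
g(-1.4399) = 5*-1.4399 - 11 = -18.1995
Step 3: Compute Lagrangian.
L = 20.8533 + 15*-18.1995 = -252.1392


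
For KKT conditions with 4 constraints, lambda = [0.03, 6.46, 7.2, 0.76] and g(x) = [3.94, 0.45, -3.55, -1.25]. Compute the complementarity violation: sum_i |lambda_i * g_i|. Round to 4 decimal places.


KKT complementary slackness check:
lambda_1 * g_1 = 0.03 * 3.94 = 0.1182
lambda_2 * g_2 = 6.46 * 0.45 = 2.907
lambda_3 * g_3 = 7.2 * -3.55 = -25.56
lambda_4 * g_4 = 0.76 * -1.25 = -0.95
Total violation = 0.1182 + 2.907 + 25.56 + 0.95 = 29.5352


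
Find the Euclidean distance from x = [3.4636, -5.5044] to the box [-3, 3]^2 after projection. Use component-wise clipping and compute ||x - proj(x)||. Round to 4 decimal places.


Project each component onto [-3, 3].
clip(3.4636) = 3.0, clip(-5.5044) = -3.0
Projection = [3.0, -3.0]
Squared diffs: [0.2149, 6.272]
Distance = sqrt(6.4869) = 2.5469


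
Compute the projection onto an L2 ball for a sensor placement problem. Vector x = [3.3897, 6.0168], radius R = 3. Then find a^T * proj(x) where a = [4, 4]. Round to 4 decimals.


Step 1: Compute ||x|| (intermediates to 6 decimals).
||x|| = sqrt(3.3897^2 + 6.0168^2) = 6.905936
Step 2: Project.
Since ||x|| > R, scale = R/||x|| = 3/6.905936 = 0.434409, proj(x) = scale * x
proj(x) = [1.472516, 2.613752]
Step 3: Dot product.
a^T * proj(x) = 4*1.472516 + 4*2.613752 = 16.3451


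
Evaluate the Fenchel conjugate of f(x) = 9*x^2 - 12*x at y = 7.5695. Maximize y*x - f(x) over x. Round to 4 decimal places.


f*(y) = sup_x {y*x - a*x^2 - b*x} = sup_x {(y-b)*x - a*x^2}
FOC: (y - b) - 2a*x = 0 => x* = (y - b)/(2a)
x* = (7.5695 + 12)/(2*9) = 1.0872
f*(7.5695) = (y-b)^2/(4a) = (7.5695 + 12)^2/(4*9)
= 382.9653/36 = 10.6379


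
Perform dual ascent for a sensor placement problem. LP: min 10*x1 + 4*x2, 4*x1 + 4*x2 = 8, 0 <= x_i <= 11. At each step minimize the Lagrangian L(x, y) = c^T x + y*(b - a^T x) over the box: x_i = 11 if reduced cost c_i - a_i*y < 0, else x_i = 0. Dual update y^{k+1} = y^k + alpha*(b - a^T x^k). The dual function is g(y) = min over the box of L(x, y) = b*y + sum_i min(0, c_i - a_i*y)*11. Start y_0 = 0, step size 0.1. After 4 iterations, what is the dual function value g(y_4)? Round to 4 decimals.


Dual ascent for LP: min 10*x1 + 4*x2, 4*x1 + 4*x2 = 8, 0 <= x_i <= 11
Step 1: y^k = 0.0, reduced costs: (10.0, 4.0)
  x^k = (0.0, 0.0), subgradient = b - a^T x = 8.0
  y^{k+1} = 0.0 + 0.1*8.0 = 0.8
Step 2: y^k = 0.8, reduced costs: (6.8, 0.8)
  x^k = (0.0, 0.0), subgradient = b - a^T x = 8.0
  y^{k+1} = 0.8 + 0.1*8.0 = 1.6
Step 3: y^k = 1.6, reduced costs: (3.6, -2.4)
  x^k = (0.0, 11.0), subgradient = b - a^T x = -36.0
  y^{k+1} = 1.6 + 0.1*-36.0 = -2.0
Step 4: y^k = -2.0, reduced costs: (18.0, 12.0)
  x^k = (0.0, 0.0), subgradient = b - a^T x = 8.0
  y^{k+1} = -2.0 + 0.1*8.0 = -1.2
Dual objective at y_4 = -1.2: reduced costs (14.8, 8.8), box minimizer x = (0.0, 0.0)
g(y_4) = b*y + (c1 - a1*y)*x1 + (c2 - a2*y)*x2 = 8*(-1.2) + 14.8*0.0 + 8.8*0.0 = -9.6 + 0.0 + 0.0 = -9.6


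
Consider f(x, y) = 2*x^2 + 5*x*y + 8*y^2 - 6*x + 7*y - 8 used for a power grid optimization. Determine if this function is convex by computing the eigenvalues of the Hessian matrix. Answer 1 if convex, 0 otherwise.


The Hessian of f(x,y) = 2*x^2 + 5*x*y + 8*y^2 - 6*x + 7*y - 8 is:
H = [[4, 5], [5, 16]]
Trace = 4 + 16 = 20
Determinant = 4*16 - (5)^2 = 39
Discriminant = (20)^2 - 4*39 = 244.0
Eigenvalues: lambda_1 = 2.1898, lambda_2 = 17.8102
The function is convex.

1


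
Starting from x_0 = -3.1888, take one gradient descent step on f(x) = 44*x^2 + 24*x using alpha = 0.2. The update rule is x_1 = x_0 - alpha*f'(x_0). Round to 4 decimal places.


We compute the gradient at x_0 and apply the update.
f'(x) = 88*x + 24
f'(-3.1888) = 88*-3.1888 + 24 = -256.6144
x_1 = -3.1888 - 0.2*-256.6144 = 48.1341


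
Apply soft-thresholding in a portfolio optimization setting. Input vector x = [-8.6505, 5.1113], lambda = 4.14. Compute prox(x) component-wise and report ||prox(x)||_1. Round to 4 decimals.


Soft-thresholding with lambda = 4.14:
prox(-8.6505) = sign(-8.6505)*max(|-8.6505| - 4.14, 0) = -4.5105
prox(5.1113) = sign(5.1113)*max(|5.1113| - 4.14, 0) = 0.9713
prox(x) = [-4.5105, 0.9713]
||prox(x)||_1 = 4.5105 + 0.9713 = 5.4818


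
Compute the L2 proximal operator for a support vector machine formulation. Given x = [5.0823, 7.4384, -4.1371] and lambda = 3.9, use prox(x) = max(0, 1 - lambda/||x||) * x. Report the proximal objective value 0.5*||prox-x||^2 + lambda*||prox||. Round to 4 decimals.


Step 1: Compute ||x||.
||x|| = 9.9134
Step 2: Compute scaling factor.
scale = max(0, 1 - 3.9/9.9134) = 0.6066
Step 3: prox(x) = [3.0829, 4.5121, -2.5095]
||prox(x)|| = 6.0134
Step 4: Proximal objective.
0.5*||prox-x||^2 = 7.605
lambda*||prox|| = 23.4523
Total = 31.0572


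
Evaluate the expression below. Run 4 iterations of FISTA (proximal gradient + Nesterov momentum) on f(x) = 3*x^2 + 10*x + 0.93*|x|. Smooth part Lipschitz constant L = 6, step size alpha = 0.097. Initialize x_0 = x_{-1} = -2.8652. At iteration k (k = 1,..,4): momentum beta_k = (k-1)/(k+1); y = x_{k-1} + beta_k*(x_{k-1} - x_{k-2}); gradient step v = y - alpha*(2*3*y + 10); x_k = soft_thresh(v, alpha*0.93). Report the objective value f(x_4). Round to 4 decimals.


FISTA on f(x) = 3*x^2 + 10*x + 0.93*|x|
L = 6, alpha = 0.097
Iteration 1: beta = 0.0, y = -2.8652 + 0.0*(-2.8652 + 2.8652) = -2.8652
  grad(y) = -7.1912, v = y - alpha*grad = -2.1677
  prox(v) = soft_thresh(-2.1677, 0.0902) = -2.0774
Iteration 2: beta = 0.3333, y = -2.0774 + 0.3333*(-2.0774 + 2.8652) = -1.8149
  grad(y) = -0.8891, v = y - alpha*grad = -1.7286
  prox(v) = soft_thresh(-1.7286, 0.0902) = -1.6384
Iteration 3: beta = 0.5, y = -1.6384 + 0.5*(-1.6384 + 2.0774) = -1.4189
  grad(y) = 1.4867, v = y - alpha*grad = -1.5631
  prox(v) = soft_thresh(-1.5631, 0.0902) = -1.4729
Iteration 4: beta = 0.6, y = -1.4729 + 0.6*(-1.4729 + 1.6384) = -1.3736
  grad(y) = 1.7586, v = y - alpha*grad = -1.5442
  prox(v) = soft_thresh(-1.5442, 0.0902) = -1.4539
f(x_4) = 3*(-1.4539)^2 + 10*(-1.4539) + 0.93*|-1.4539| = -6.8454


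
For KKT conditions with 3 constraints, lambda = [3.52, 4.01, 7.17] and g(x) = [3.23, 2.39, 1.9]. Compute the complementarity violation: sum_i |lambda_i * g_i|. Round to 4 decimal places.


KKT complementary slackness check:
lambda_1 * g_1 = 3.52 * 3.23 = 11.3696
lambda_2 * g_2 = 4.01 * 2.39 = 9.5839
lambda_3 * g_3 = 7.17 * 1.9 = 13.623
Total violation = 11.3696 + 9.5839 + 13.623 = 34.5765


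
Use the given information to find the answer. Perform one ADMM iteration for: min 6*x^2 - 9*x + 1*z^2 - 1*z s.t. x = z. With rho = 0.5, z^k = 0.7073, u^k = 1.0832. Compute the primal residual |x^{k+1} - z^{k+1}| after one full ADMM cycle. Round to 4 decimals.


ADMM iteration with rho = 0.5, z^k = 0.7073, u^k = 1.0832
Step 1: x-update.
Minimize 6*x^2 - 9*x + (0.5/2)*(x - 0.7073 + 1.0832)^2
FOC: (2*6 + 0.5)*x = 9 + 0.5*(0.7073 - 1.0832)
x^{k+1} = 0.705
Step 2: z-update.
Minimize 1*z^2 - 1*z + (0.5/2)*(0.705 - z + 1.0832)^2
FOC: (2*1 + 0.5)*z = 1 + 0.5*(0.705 + 1.0832)
z^{k+1} = 0.7576
Step 3: u-update.
u^{k+1} = 1.0832 + 0.705 - 0.7576 = 1.0305
Step 4: Primal residual = |0.705 - 0.7576| = 0.0527


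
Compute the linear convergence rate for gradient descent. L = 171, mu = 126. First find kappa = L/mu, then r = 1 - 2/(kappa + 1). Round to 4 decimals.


Step 1: Compute the condition number.
kappa = L/mu = 171/126 = 1.3571
Step 2: Compute the convergence rate.
r = 1 - 2/(kappa + 1) = 1 - 2*mu/(L + mu) = (L - mu)/(L + mu) = 45/297 = 0.1515


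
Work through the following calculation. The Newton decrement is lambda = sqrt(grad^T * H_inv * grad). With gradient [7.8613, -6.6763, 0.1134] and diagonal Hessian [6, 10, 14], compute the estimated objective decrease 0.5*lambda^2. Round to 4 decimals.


Step 1: H is diagonal, so H^(-1) * g = [1.3102, -0.6676, 0.0081].
Step 2: g^T H^(-1) g = sum_i g_i^2 / H_ii
  = (7.8613)^2/6 + (-6.6763)^2/10 + (0.1134)^2/14
  = 10.3 + 4.4573 + 0.0009 = 14.7582
Step 3: Objective decrease = 0.5 * g^T H^(-1) g = 7.3791


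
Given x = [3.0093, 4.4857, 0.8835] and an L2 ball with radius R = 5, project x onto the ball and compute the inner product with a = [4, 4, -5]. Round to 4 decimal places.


Step 1: Compute ||x|| (intermediates to 6 decimals).
||x|| = sqrt(3.0093^2 + 4.4857^2 + 0.8835^2) = 5.473387
Step 2: Project.
Since ||x|| > R, scale = R/||x|| = 5/5.473387 = 0.913511, proj(x) = scale * x
proj(x) = [2.749029, 4.097736, 0.807087]
Step 3: Dot product.
a^T * proj(x) = 4*2.749029 + 4*4.097736 - 5*0.807087 = 23.3516


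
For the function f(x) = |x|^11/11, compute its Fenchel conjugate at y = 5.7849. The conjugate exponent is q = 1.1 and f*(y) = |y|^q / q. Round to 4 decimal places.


The conjugate exponent q satisfies 1/p + 1/q = 1.
p = 11, so q = 11/(11 - 1) = 1.1
|y|^q = 5.7849^1.1 = 6.8949
f*(5.7849) = 6.8949 / 1.1 = 6.2681


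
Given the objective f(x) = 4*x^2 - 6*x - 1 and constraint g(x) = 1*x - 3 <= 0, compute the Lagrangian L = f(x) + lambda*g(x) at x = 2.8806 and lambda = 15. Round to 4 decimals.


Step 1: Evaluate f(x).
f(2.8806) = 4*2.8806^2 - 6*2.8806 - 1 = 14.9078
Step 2: Evaluate g(x).
g(2.8806) = 1*2.8806 - 3 = -0.1194
Step 3: Compute Lagrangian.
L = 14.9078 + 15*-0.1194 = 13.1168


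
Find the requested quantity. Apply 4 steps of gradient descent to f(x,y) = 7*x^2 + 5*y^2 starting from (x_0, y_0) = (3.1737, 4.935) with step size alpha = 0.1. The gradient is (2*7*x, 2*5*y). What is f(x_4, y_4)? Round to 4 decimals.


Gradient descent on f(x,y) = 7*x^2 + 5*y^2.
Starting point: (3.1737, 4.935), alpha = 0.1
Step 1: grad_x = 2*7*3.1737 = 44.4318, grad_y = 2*5*4.935 = 49.35
  x_1 = 3.1737 - 0.1*44.4318 = -1.2695
  y_1 = 4.935 - 0.1*49.35 = 0.0
Step 2: grad_x = 2*7*-1.2695 = -17.7727, grad_y = 2*5*0.0 = 0.0
  x_2 = -1.2695 - 0.1*-17.7727 = 0.5078
  y_2 = 0.0 - 0.1*0.0 = 0.0
Step 3: grad_x = 2*7*0.5078 = 7.1091, grad_y = 2*5*0.0 = 0.0
  x_3 = 0.5078 - 0.1*7.1091 = -0.2031
  y_3 = 0.0 - 0.1*0.0 = 0.0
Step 4: grad_x = 2*7*-0.2031 = -2.8436, grad_y = 2*5*0.0 = 0.0
  x_4 = -0.2031 - 0.1*-2.8436 = 0.0812
  y_4 = 0.0 - 0.1*0.0 = 0.0
f(0.0812, 0.0) = 7*0.0812^2 + 5*0.0^2 = 0.0462


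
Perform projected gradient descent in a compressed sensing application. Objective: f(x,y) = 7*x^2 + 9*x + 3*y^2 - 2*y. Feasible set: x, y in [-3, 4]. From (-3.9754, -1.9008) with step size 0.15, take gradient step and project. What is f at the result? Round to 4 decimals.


Step 1: Compute gradient at (-3.9754, -1.9008).
grad_x = 2*7*-3.9754 + 9 = -46.6556
grad_y = 2*3*-1.9008 - 2 = -13.4048
Step 2: Gradient step.
x_raw = -3.9754 - 0.15*-46.6556 = 3.0229
y_raw = -1.9008 - 0.15*-13.4048 = 0.1099
Step 3: Project onto [-3, 4].
x_proj = clip(3.0229) = 3.0229
y_proj = clip(0.1099) = 0.1099
Step 4: Evaluate f.
f(3.0229, 0.1099) = 90.99


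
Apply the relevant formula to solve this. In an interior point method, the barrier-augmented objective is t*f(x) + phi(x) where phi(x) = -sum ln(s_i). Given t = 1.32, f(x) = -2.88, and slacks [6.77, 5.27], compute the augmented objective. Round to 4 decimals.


Step 1: Compute log-barrier.
ln values: [1.9125, 1.662]
phi = -(1.9125 + 1.662) = -3.5745
Step 2: Compute augmented objective.
t*f(x) = 1.32*-2.88 = -3.8016
Total = -3.8016 - 3.5745 = -7.3761


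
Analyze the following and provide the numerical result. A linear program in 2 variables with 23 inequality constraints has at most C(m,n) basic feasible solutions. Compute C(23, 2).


Each vertex corresponds to some choice of n active constraints out of m, so the number of vertices is at most C(m, n) = m! / (n!(m-n)!).
m = 23, n = 2
Numerator: 23 * 22
Denominator: 2! = 2
C(23, 2) = 253


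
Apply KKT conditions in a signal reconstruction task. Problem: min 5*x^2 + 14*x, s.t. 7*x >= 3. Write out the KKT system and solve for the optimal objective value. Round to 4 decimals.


Step 1: Try lambda = 0 (constraint inactive).
x_unc = -14/(2*5) = -1.4
Check: 7*-1.4 = -9.8 < 3 -- violated!
Step 2: Constraint must be active: 7*x = 3
x* = 3/7 = 0.4286 (rounded; the exact value 3/7 is used below)
lambda = (2*5*(3/7) + 14)/7 = 2.6122
Step 3: Compute optimal value.
f(x*) = 5*(3/7)^2 + 14*(3/7) = 6.9184


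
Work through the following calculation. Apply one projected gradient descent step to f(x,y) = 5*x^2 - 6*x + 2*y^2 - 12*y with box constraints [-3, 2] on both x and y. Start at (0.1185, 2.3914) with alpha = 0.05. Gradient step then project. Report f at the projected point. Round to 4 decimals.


Step 1: Compute gradient at (0.1185, 2.3914).
grad_x = 2*5*0.1185 - 6 = -4.815
grad_y = 2*2*2.3914 - 12 = -2.4344
Step 2: Gradient step.
x_raw = 0.1185 - 0.05*-4.815 = 0.3593
y_raw = 2.3914 - 0.05*-2.4344 = 2.5131
Step 3: Project onto [-3, 2].
x_proj = clip(0.3593) = 0.3593
y_proj = clip(2.5131) = 2.0
Step 4: Evaluate f.
f(0.3593, 2.0) = -17.5102


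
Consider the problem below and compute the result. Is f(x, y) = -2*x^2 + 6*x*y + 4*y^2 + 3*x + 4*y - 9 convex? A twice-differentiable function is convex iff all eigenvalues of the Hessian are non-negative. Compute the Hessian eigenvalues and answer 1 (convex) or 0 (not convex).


The Hessian of f(x,y) = -2*x^2 + 6*x*y + 4*y^2 + 3*x + 4*y - 9 is:
H = [[-4, 6], [6, 8]]
Trace = -4 + 8 = 4
Determinant = -4*8 - (6)^2 = -68
Discriminant = (4)^2 - 4*-68 = 288.0
Eigenvalues: lambda_1 = -6.4853, lambda_2 = 10.4853
The function is not convex.

0
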